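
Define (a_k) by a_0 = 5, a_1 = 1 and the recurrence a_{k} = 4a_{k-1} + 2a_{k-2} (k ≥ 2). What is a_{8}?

101840

The ordinary generating function has denominator 1 - 4y - 2y^2.
Iterating the recurrence: a_0,…,a_{8} = 5, 1, 14, 58, 260, 1156, 5144, 22888, 101840.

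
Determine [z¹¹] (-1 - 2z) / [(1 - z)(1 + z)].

-2

Partial fractions give a closed form: a_n = (-3/2)·1^n + (1/2)·(-1)^n.
At n = 11: a_11 = -2.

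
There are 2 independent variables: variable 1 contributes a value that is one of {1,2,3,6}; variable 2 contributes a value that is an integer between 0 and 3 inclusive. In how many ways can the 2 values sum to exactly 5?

The generating function for the choices is (x + x² + x³ + x⁶)·(1 + x + x² + x³); the count is [x⁵].
(x + x² + x³ + x⁶) has coefficients 0,1,1,1,0,0 for degrees 0…5.
(1 + x + x² + x³) has coefficients 1,1,1,1,0,0 for degrees 0…5.
[x⁵] = 1·0 + 1·1 + 1·1 = 2.

2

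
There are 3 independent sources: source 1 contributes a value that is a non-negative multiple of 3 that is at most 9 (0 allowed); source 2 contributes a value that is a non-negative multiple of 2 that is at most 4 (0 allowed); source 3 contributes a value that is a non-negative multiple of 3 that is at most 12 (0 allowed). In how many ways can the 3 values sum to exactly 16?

The generating function for the choices is (1 + x^3 + x^6 + x^9)·(1 + x^2 + x^4)·(1 + x^3 + x^6 + x^9 + x^12); the count is [x^16].
(1 + x^3 + x^6 + x^9) has coefficients 1,0,0,1,0,0,1,0,0,1 for degrees 0…9.
(1 + x^2 + x^4) has coefficients 1,0,1,0,1,0,0,0,0,0,0,0,0,0,0,0,0 for degrees 0…16.
Finally multiplying by (1 + x^3 + x^6 + x^9 + x^12), the product of all factors after the first has coefficients 1,0,1,1,1,1,1,1,1,1,1,1,1,1,1,0,1 for degrees 0…16.
[x^16] = 1·1 + 1·1 + 1·1 + 1·1 = 4.

4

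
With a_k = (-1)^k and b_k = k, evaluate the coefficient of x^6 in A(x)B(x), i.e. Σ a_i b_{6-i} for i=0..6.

3

Write out a_i and b_{6-i} for i = 0,…,6 and sum the products.
Σ = 1·6 − 1·5 + 1·4 − 1·3 + 1·2 − 1·1 + 1·0 = 3.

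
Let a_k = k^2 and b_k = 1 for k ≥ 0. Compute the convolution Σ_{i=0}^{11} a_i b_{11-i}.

The convolution is the t^11 coefficient of A(t)B(t).
Σ = 0·1 + 1·1 + 4·1 + 9·1 + 16·1 + 25·1 + 36·1 + 49·1 + 64·1 + 81·1 + 100·1 + 121·1 = 506.

506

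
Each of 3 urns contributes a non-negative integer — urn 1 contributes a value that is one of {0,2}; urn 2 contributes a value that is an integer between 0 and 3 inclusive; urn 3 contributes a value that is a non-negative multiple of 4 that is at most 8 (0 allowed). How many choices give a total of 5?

2

The generating function for the choices is (1 + x^2)·(1 + x + x^2 + x^3)·(1 + x^4 + x^8); the count is [x^5].
(1 + x^2) has coefficients 1,0,1 for degrees 0…2.
(1 + x + x^2 + x^3) has coefficients 1,1,1,1,0,0 for degrees 0…5.
Finally multiplying by (1 + x^4 + x^8), the product of all factors after the first has coefficients 1,1,1,1,1,1 for degrees 0…5.
[x^5] = 1·1 + 1·1 = 2.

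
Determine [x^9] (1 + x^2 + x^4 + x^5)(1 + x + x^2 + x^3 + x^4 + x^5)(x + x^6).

(1 + x^2 + x^4 + x^5) has coefficients 1,0,1,0,1,1 for degrees 0…5.
(1 + x + x^2 + x^3 + x^4 + x^5) has coefficients 1,1,1,1,1,1,0,0,0,0 for degrees 0…9.
Finally multiplying by (x + x^6), the product of all factors after the first has coefficients 0,1,1,1,1,1,2,1,1,1 for degrees 0…9.
[x^9] = 1·1 + 1·1 + 1·1 + 1·1 = 4.

4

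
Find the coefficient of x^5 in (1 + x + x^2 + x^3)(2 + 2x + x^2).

1

(1 + x + x^2 + x^3) has coefficients 1,1,1,1 for degrees 0…3.
(2 + 2x + x^2) has coefficients 2,2,1,0,0,0 for degrees 0…5.
[x^5] = 1·0 + 1·0 + 1·0 + 1·1 = 1.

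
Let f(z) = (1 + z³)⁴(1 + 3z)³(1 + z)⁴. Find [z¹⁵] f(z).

733

(1 + z³)⁴ has coefficients 1,0,0,4,0,0,6,0,0,4,0,0,1 for degrees 0…12.
(1 + 3z)³ has coefficients 1,9,27,27,0,0,0,0,0,0,0,0,0,0,0,0 for degrees 0…15.
Finally multiplying by (1 + z)⁴, the product of all factors after the first has coefficients 1,13,69,193,307,279,135,27,0,0,0,0,0,0,0,0 for degrees 0…15.
[z¹⁵] = 1·0 + 4·0 + 6·0 + 4·135 + 1·193 = 733.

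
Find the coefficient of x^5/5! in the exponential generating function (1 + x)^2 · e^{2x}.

352

The EGF product rule gives c_5 = Σ_{k_1+k_2=5} C(5; k_1,k_2) · ∏ g_i(k_i), where (1+x)^2 gives the falling factorial (2)_k; e^{2x} gives (2)^k.
g_1(k) for k = 0…5: 1, 2, 2, 0, 0, 0.
g_2(k) for k = 0…5: 1, 2, 4, 8, 16, 32.
c_5 = Σ_k C(5,k)·g_1(k)·g_2(5−k) = 1·1·32 + 5·2·16 + 10·2·8 = 32 + 160 + 160 = 352.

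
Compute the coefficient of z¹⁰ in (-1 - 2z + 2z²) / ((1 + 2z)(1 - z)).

341

The denominator gives the recurrence a_n = −a_(n−1) + 2a_(n−2) for n ≥ 3; the numerator fixes a_0 = -1, a_1 = -1, a_2 = 1.
Iterating: -1, -1, 1, -3, 5, -11, 21, -43, 85, -171, 341, so a_10 = 341.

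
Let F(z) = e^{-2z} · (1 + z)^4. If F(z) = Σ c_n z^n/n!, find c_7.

The EGF product rule gives c_7 = Σ_{k_1+k_2=7} C(7; k_1,k_2) · ∏ g_i(k_i), where e^{-2z} gives (-2)^k; (1+z)^4 gives the falling factorial (4)_k.
g_1(k) for k = 0…7: 1, -2, 4, -8, 16, -32, 64, -128.
g_2(k) for k = 0…7: 1, 4, 12, 24, 24, 0, 0, 0.
c_7 = Σ_k C(7,k)·g_1(k)·g_2(7−k) = 35·(-8)·24 + 35·16·24 + 21·(-32)·12 + 7·64·4 + 1·(-128)·1 = −6720 + 13440 − 8064 + 1792 − 128 = 320.

320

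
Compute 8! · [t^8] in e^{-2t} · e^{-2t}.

The EGF product rule gives c_8 = Σ_{k_1+k_2=8} C(8; k_1,k_2) · ∏ g_i(k_i), where e^{-2t} gives (-2)^k; e^{-2t} gives (-2)^k.
g_1(k) for k = 0…8: 1, -2, 4, -8, 16, -32, 64, -128, 256.
g_2(k) for k = 0…8: 1, -2, 4, -8, 16, -32, 64, -128, 256.
c_8 = Σ_k C(8,k)·g_1(k)·g_2(8−k) = 1·1·256 + 8·(-2)·(-128) + 28·4·64 + 56·(-8)·(-32) + 70·16·16 + 56·(-32)·(-8) + 28·64·4 + 8·(-128)·(-2) + 1·256·1 = 256 + 2048 + 7168 + 14336 + 17920 + 14336 + 7168 + 2048 + 256 = 65536.

65536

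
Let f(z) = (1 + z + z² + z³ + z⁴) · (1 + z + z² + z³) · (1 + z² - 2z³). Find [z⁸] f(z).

-4

(1 + z + z² + z³ + z⁴) has coefficients 1,1,1,1,1 for degrees 0…4.
(1 + z + z² + z³) has coefficients 1,1,1,1,0,0,0,0,0 for degrees 0…8.
Finally multiplying by (1 + z² - 2z³), the product of all factors after the first has coefficients 1,1,2,0,-1,-1,-2,0,0 for degrees 0…8.
[z⁸] = 1·0 + 1·0 + 1·(-2) + 1·(-1) + 1·(-1) = -4.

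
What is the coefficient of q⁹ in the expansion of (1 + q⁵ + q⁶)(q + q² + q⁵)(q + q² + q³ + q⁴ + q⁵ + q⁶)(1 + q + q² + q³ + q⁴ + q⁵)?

(1 + q⁵ + q⁶) has coefficients 1,0,0,0,0,1,1 for degrees 0…6.
(q + q² + q⁵) has coefficients 0,1,1,0,0,1,0,0,0,0 for degrees 0…9.
Multiplying by (q + q² + q³ + q⁴ + q⁵ + q⁶) gives running coefficients 0,0,1,2,2,2,3,3,2,1 for degrees 0…9.
Finally multiplying by (1 + q + q² + q³ + q⁴ + q⁵), the product of all factors after the first has coefficients 0,0,1,3,5,7,10,13,14,13 for degrees 0…9.
[q⁹] = 1·13 + 1·5 + 1·3 = 21.

21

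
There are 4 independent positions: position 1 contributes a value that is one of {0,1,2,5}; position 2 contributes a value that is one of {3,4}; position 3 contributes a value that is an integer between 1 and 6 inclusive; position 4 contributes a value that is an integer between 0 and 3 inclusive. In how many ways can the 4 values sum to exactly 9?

The generating function for the choices is (1 + y + y^2 + y^5)·(y^3 + y^4)·(y + y^2 + y^3 + y^4 + y^5 + y^6)·(1 + y + y^2 + y^3); the count is [y^9].
(1 + y + y^2 + y^5) has coefficients 1,1,1,0,0,1 for degrees 0…5.
(y^3 + y^4) has coefficients 0,0,0,1,1,0,0,0,0,0 for degrees 0…9.
Multiplying by (y + y^2 + y^3 + y^4 + y^5 + y^6) gives running coefficients 0,0,0,0,1,2,2,2,2,2 for degrees 0…9.
Finally multiplying by (1 + y + y^2 + y^3), the product of all factors after the first has coefficients 0,0,0,0,1,3,5,7,8,8 for degrees 0…9.
[y^9] = 1·8 + 1·8 + 1·7 + 1·1 = 24.

24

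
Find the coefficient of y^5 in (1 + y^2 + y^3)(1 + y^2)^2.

2

(1 + y^2 + y^3) has coefficients 1,0,1,1 for degrees 0…3.
(1 + y^2)^2 has coefficients 1,0,2,0,1,0 for degrees 0…5.
[y^5] = 1·0 + 1·0 + 1·2 = 2.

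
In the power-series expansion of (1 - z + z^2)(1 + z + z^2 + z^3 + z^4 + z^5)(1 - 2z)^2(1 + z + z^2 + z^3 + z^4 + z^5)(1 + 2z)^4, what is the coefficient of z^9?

(1 - z + z^2) has coefficients 1,-1,1 for degrees 0…2.
(1 + z + z^2 + z^3 + z^4 + z^5) has coefficients 1,1,1,1,1,1,0,0,0,0 for degrees 0…9.
Multiplying by (1 - 2z)^2 gives running coefficients 1,-3,1,1,1,1,0,4,0,0 for degrees 0…9.
Multiplying by (1 + z + z^2 + z^3 + z^4 + z^5) gives running coefficients 1,-2,-1,0,1,2,1,8,7,6 for degrees 0…9.
Finally multiplying by (1 + 2z)^4, the product of all factors after the first has coefficients 1,6,7,-24,-71,-54,25,96,175,318 for degrees 0…9.
[z^9] = 1·318 − 1·175 + 1·96 = 239.

239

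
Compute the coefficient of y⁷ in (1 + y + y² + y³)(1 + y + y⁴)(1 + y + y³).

4

(1 + y + y² + y³) has coefficients 1,1,1,1 for degrees 0…3.
(1 + y + y⁴) has coefficients 1,1,0,0,1,0,0,0 for degrees 0…7.
Finally multiplying by (1 + y + y³), the product of all factors after the first has coefficients 1,2,1,1,2,1,0,1 for degrees 0…7.
[y⁷] = 1·1 + 1·0 + 1·1 + 1·2 = 4.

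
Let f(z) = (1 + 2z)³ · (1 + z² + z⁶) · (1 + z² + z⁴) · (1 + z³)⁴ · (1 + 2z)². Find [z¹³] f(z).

(1 + 2z)³ has coefficients 1,6,12,8 for degrees 0…3.
(1 + z² + z⁶) has coefficients 1,0,1,0,0,0,1,0,0,0,0,0,0,0 for degrees 0…13.
Multiplying by (1 + z² + z⁴) gives running coefficients 1,0,2,0,2,0,2,0,1,0,1,0,0,0 for degrees 0…13.
Multiplying by (1 + z³)⁴ gives running coefficients 1,0,2,4,2,8,8,8,13,12,13,12,13,12 for degrees 0…13.
Finally multiplying by (1 + 2z)², the product of all factors after the first has coefficients 1,4,6,12,26,32,48,72,77,96,113,112,113,112 for degrees 0…13.
[z¹³] = 1·112 + 6·113 + 12·112 + 8·113 = 3038.

3038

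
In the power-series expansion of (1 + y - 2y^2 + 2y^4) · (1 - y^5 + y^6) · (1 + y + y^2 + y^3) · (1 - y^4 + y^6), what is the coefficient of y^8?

(1 + y - 2y^2 + 2y^4) has coefficients 1,1,-2,0,2 for degrees 0…4.
(1 - y^5 + y^6) has coefficients 1,0,0,0,0,-1,1,0,0 for degrees 0…8.
Multiplying by (1 + y + y^2 + y^3) gives running coefficients 1,1,1,1,0,-1,0,0,0 for degrees 0…8.
Finally multiplying by (1 - y^4 + y^6), the product of all factors after the first has coefficients 1,1,1,1,-1,-2,0,0,1 for degrees 0…8.
[y^8] = 1·1 + 1·0 − 2·0 + 2·(-1) = -1.

-1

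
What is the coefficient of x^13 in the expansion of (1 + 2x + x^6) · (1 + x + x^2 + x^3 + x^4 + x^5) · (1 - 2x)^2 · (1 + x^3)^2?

7

(1 + 2x + x^6) has coefficients 1,2,0,0,0,0,1 for degrees 0…6.
(1 + x + x^2 + x^3 + x^4 + x^5) has coefficients 1,1,1,1,1,1,0,0,0,0,0,0,0,0 for degrees 0…13.
Multiplying by (1 - 2x)^2 gives running coefficients 1,-3,1,1,1,1,0,4,0,0,0,0,0,0 for degrees 0…13.
Finally multiplying by (1 + x^3)^2, the product of all factors after the first has coefficients 1,-3,1,3,-5,3,3,3,3,1,9,1,0,4 for degrees 0…13.
[x^13] = 1·4 + 2·0 + 1·3 = 7.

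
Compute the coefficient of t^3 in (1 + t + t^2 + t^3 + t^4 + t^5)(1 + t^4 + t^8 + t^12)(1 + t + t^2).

3

(1 + t + t^2 + t^3 + t^4 + t^5) has coefficients 1,1,1,1 for degrees 0…3.
(1 + t^4 + t^8 + t^12) has coefficients 1,0,0,0 for degrees 0…3.
Finally multiplying by (1 + t + t^2), the product of all factors after the first has coefficients 1,1,1,0 for degrees 0…3.
[t^3] = 1·0 + 1·1 + 1·1 + 1·1 = 3.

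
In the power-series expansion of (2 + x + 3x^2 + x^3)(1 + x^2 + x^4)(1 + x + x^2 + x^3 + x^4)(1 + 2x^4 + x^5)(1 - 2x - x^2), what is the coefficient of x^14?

-67

(2 + x + 3x^2 + x^3) has coefficients 2,1,3,1 for degrees 0…3.
(1 + x^2 + x^4) has coefficients 1,0,1,0,1,0,0,0,0,0,0,0,0,0,0 for degrees 0…14.
Multiplying by (1 + x + x^2 + x^3 + x^4) gives running coefficients 1,1,2,2,3,2,2,1,1,0,0,0,0,0,0 for degrees 0…14.
Multiplying by (1 + 2x^4 + x^5) gives running coefficients 1,1,2,2,5,5,7,7,9,7,6,4,3,1,0 for degrees 0…14.
Finally multiplying by (1 - 2x - x^2), the product of all factors after the first has coefficients 1,-1,-1,-3,-1,-7,-8,-12,-12,-18,-17,-15,-11,-9,-5 for degrees 0…14.
[x^14] = 2·(-5) + 1·(-9) + 3·(-11) + 1·(-15) = -67.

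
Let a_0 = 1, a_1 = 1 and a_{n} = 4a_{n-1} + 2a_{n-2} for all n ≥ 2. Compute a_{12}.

The ordinary generating function has denominator 1 - 4q - 2q^2.
Iterating the recurrence: a_0,…,a_{12} = 1, 1, 6, 26, 116, 516, 2296, 10216, 45456, 202256, 899936, 4004256, 17816896.

17816896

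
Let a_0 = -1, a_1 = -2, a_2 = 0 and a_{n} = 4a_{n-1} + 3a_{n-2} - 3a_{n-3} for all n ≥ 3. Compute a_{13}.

The ordinary generating function has denominator 1 - 4y - 3y^2 + 3y^3.
Iterating the recurrence: a_0,…,a_{13} = -1, -2, 0, -3, -6, -33, -141, -645, -2904, -13128, -59289, -267828, -1209795, -5464797.

-5464797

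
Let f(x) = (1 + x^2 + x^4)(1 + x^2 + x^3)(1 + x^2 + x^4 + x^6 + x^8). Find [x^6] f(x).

6

(1 + x^2 + x^4) has coefficients 1,0,1,0,1 for degrees 0…4.
(1 + x^2 + x^3) has coefficients 1,0,1,1,0,0,0 for degrees 0…6.
Finally multiplying by (1 + x^2 + x^4 + x^6 + x^8), the product of all factors after the first has coefficients 1,0,2,1,2,1,2 for degrees 0…6.
[x^6] = 1·2 + 1·2 + 1·2 = 6.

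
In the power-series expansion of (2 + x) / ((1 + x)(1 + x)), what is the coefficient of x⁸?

10

The denominator gives the recurrence a_n = −2a_(n−1) − a_(n−2) for n ≥ 2; the numerator fixes a_0 = 2, a_1 = -3.
Iterating: 2, -3, 4, -5, 6, -7, 8, -9, 10, so a_8 = 10.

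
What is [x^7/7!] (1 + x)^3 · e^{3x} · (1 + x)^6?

9011250

The EGF product rule gives c_7 = Σ_{k_1+k_2+k_3=7} C(7; k_1,k_2,k_3) · ∏ g_i(k_i), where (1+x)^3 gives the falling factorial (3)_k; e^{3x} gives (3)^k; (1+x)^6 gives the falling factorial (6)_k.
g_1(k) for k = 0…7: 1, 3, 6, 6, 0, 0, 0, 0.
g_2(k) for k = 0…7: 1, 3, 9, 27, 81, 243, 729, 2187.
g_3(k) for k = 0…7: 1, 6, 30, 120, 360, 720, 720, 0.
First combine the last two factors: h(k) = Σ_j C(k,j)·g_2(j)·g_3(k−j) for k = 0…7: 1, 9, 75, 579, 4149, 27693, 173007, 1017495.
c_7 = Σ_k C(7,k)·g_1(k)·h(7−k) = 1·1·1017495 + 7·3·173007 + 21·6·27693 + 35·6·4149 = 1017495 + 3633147 + 3489318 + 871290 = 9011250.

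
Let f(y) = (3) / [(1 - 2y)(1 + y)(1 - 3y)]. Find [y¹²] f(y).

3570843

Partial fractions give a closed form: a_n = (-4)·2^n + (1/4)·(-1)^n + (27/4)·3^n.
At n = 12: a_12 = 3570843.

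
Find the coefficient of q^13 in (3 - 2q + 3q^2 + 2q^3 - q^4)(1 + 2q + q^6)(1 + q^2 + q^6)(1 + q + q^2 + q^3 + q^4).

13

(3 - 2q + 3q^2 + 2q^3 - q^4) has coefficients 3,-2,3,2,-1 for degrees 0…4.
(1 + 2q + q^6) has coefficients 1,2,0,0,0,0,1,0,0,0,0,0,0,0 for degrees 0…13.
Multiplying by (1 + q^2 + q^6) gives running coefficients 1,2,1,2,0,0,2,2,1,0,0,0,1,0 for degrees 0…13.
Finally multiplying by (1 + q + q^2 + q^3 + q^4), the product of all factors after the first has coefficients 1,3,4,6,6,5,5,6,5,5,5,3,2,1 for degrees 0…13.
[q^13] = 3·1 − 2·2 + 3·3 + 2·5 − 1·5 = 13.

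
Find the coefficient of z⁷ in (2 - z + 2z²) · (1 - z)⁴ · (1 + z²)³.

(2 - z + 2z²) has coefficients 2,-1,2 for degrees 0…2.
(1 - z)⁴ has coefficients 1,-4,6,-4,1,0,0,0 for degrees 0…7.
Finally multiplying by (1 + z²)³, the product of all factors after the first has coefficients 1,-4,9,-16,22,-24,22,-16 for degrees 0…7.
[z⁷] = 2·(-16) − 1·22 + 2·(-24) = -102.

-102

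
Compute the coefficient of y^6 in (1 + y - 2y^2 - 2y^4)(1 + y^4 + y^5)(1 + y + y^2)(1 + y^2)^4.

(1 + y - 2y^2 - 2y^4) has coefficients 1,1,-2,0,-2 for degrees 0…4.
(1 + y^4 + y^5) has coefficients 1,0,0,0,1,1,0 for degrees 0…6.
Multiplying by (1 + y + y^2) gives running coefficients 1,1,1,0,1,2,2 for degrees 0…6.
Finally multiplying by (1 + y^2)^4, the product of all factors after the first has coefficients 1,1,5,4,11,8,16 for degrees 0…6.
[y^6] = 1·16 + 1·8 − 2·11 − 2·5 = -8.

-8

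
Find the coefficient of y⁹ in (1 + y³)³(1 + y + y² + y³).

4

(1 + y³)³ has coefficients 1,0,0,3,0,0,3,0,0,1 for degrees 0…9.
(1 + y + y² + y³) has coefficients 1,1,1,1,0,0,0,0,0,0 for degrees 0…9.
[y⁹] = 1·0 + 3·0 + 3·1 + 1·1 = 4.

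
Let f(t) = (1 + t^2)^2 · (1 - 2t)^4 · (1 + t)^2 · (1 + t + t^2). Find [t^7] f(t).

-5

(1 + t^2)^2 has coefficients 1,0,2,0,1 for degrees 0…4.
(1 - 2t)^4 has coefficients 1,-8,24,-32,16,0,0,0 for degrees 0…7.
Multiplying by (1 + t)^2 gives running coefficients 1,-6,9,8,-24,0,16,0 for degrees 0…7.
Finally multiplying by (1 + t + t^2), the product of all factors after the first has coefficients 1,-5,4,11,-7,-16,-8,16 for degrees 0…7.
[t^7] = 1·16 + 2·(-16) + 1·11 = -5.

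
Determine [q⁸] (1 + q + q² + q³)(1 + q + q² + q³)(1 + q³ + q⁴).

(1 + q + q² + q³) has coefficients 1,1,1,1 for degrees 0…3.
(1 + q + q² + q³) has coefficients 1,1,1,1,0,0,0,0,0 for degrees 0…8.
Finally multiplying by (1 + q³ + q⁴), the product of all factors after the first has coefficients 1,1,1,2,2,2,2,1,0 for degrees 0…8.
[q⁸] = 1·0 + 1·1 + 1·2 + 1·2 = 5.

5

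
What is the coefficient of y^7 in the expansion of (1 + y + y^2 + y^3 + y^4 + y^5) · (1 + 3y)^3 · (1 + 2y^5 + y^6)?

(1 + y + y^2 + y^3 + y^4 + y^5) has coefficients 1,1,1,1,1,1 for degrees 0…5.
(1 + 3y)^3 has coefficients 1,9,27,27,0,0,0,0 for degrees 0…7.
Finally multiplying by (1 + 2y^5 + y^6), the product of all factors after the first has coefficients 1,9,27,27,0,2,19,63 for degrees 0…7.
[y^7] = 1·63 + 1·19 + 1·2 + 1·0 + 1·27 + 1·27 = 138.

138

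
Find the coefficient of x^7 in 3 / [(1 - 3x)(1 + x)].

4920

The denominator gives the recurrence a_n = 2a_(n−1) + 3a_(n−2) for n ≥ 2; the numerator fixes a_0 = 3, a_1 = 6.
Iterating: 3, 6, 21, 60, 183, 546, 1641, 4920, so a_7 = 4920.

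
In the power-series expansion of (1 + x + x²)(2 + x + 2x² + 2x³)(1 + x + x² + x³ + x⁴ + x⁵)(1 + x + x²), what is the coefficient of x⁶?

(1 + x + x²) has coefficients 1,1,1 for degrees 0…2.
(2 + x + 2x² + 2x³) has coefficients 2,1,2,2,0,0,0 for degrees 0…6.
Multiplying by (1 + x + x² + x³ + x⁴ + x⁵) gives running coefficients 2,3,5,7,7,7,5 for degrees 0…6.
Finally multiplying by (1 + x + x²), the product of all factors after the first has coefficients 2,5,10,15,19,21,19 for degrees 0…6.
[x⁶] = 1·19 + 1·21 + 1·19 = 59.

59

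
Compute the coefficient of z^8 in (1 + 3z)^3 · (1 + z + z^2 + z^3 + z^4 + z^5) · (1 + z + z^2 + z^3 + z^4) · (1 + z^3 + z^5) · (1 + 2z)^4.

(1 + 3z)^3 has coefficients 1,9,27,27 for degrees 0…3.
(1 + z + z^2 + z^3 + z^4 + z^5) has coefficients 1,1,1,1,1,1,0,0,0 for degrees 0…8.
Multiplying by (1 + z + z^2 + z^3 + z^4) gives running coefficients 1,2,3,4,5,5,4,3,2 for degrees 0…8.
Multiplying by (1 + z^3 + z^5) gives running coefficients 1,2,3,5,7,9,10,11,11 for degrees 0…8.
Finally multiplying by (1 + 2z)^4, the product of all factors after the first has coefficients 1,10,43,109,199,313,458,611,739 for degrees 0…8.
[z^8] = 1·739 + 9·611 + 27·458 + 27·313 = 27055.

27055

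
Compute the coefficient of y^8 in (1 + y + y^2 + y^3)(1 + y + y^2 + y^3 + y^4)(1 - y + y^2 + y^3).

(1 + y + y^2 + y^3) has coefficients 1,1,1,1 for degrees 0…3.
(1 + y + y^2 + y^3 + y^4) has coefficients 1,1,1,1,1,0,0,0,0 for degrees 0…8.
Finally multiplying by (1 - y + y^2 + y^3), the product of all factors after the first has coefficients 1,0,1,2,2,1,2,1,0 for degrees 0…8.
[y^8] = 1·0 + 1·1 + 1·2 + 1·1 = 4.

4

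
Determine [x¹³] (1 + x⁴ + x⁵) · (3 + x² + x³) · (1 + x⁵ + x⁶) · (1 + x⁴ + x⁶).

10

(1 + x⁴ + x⁵) has coefficients 1,0,0,0,1,1 for degrees 0…5.
(3 + x² + x³) has coefficients 3,0,1,1,0,0,0,0,0,0,0,0,0,0 for degrees 0…13.
Multiplying by (1 + x⁵ + x⁶) gives running coefficients 3,0,1,1,0,3,3,1,2,1,0,0,0,0 for degrees 0…13.
Finally multiplying by (1 + x⁴ + x⁶), the product of all factors after the first has coefficients 3,0,1,1,3,3,7,2,3,5,3,4,5,2 for degrees 0…13.
[x¹³] = 1·2 + 1·5 + 1·3 = 10.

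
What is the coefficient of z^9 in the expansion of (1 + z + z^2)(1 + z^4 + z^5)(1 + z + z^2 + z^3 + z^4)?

(1 + z + z^2) has coefficients 1,1,1 for degrees 0…2.
(1 + z^4 + z^5) has coefficients 1,0,0,0,1,1,0,0,0,0 for degrees 0…9.
Finally multiplying by (1 + z + z^2 + z^3 + z^4), the product of all factors after the first has coefficients 1,1,1,1,2,2,2,2,2,1 for degrees 0…9.
[z^9] = 1·1 + 1·2 + 1·2 = 5.

5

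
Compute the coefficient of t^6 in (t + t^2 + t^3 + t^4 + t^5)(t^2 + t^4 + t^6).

(t + t^2 + t^3 + t^4 + t^5) has coefficients 0,1,1,1,1,1 for degrees 0…5.
(t^2 + t^4 + t^6) has coefficients 0,0,1,0,1,0,1 for degrees 0…6.
[t^6] = 1·0 + 1·1 + 1·0 + 1·1 + 1·0 = 2.

2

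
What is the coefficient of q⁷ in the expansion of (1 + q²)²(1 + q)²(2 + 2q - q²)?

(1 + q²)² has coefficients 1,0,2,0,1 for degrees 0…4.
(1 + q)² has coefficients 1,2,1,0,0,0,0,0 for degrees 0…7.
Finally multiplying by (2 + 2q - q²), the product of all factors after the first has coefficients 2,6,5,0,-1,0,0,0 for degrees 0…7.
[q⁷] = 1·0 + 2·0 + 1·0 = 0.

0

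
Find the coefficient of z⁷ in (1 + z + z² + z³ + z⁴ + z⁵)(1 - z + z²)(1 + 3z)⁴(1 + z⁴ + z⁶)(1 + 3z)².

(1 + z + z² + z³ + z⁴ + z⁵) has coefficients 1,1,1,1,1,1 for degrees 0…5.
(1 - z + z²) has coefficients 1,-1,1,0,0,0,0,0 for degrees 0…7.
Multiplying by (1 + 3z)⁴ gives running coefficients 1,11,43,66,27,27,81,0 for degrees 0…7.
Multiplying by (1 + z⁴ + z⁶) gives running coefficients 1,11,43,66,28,38,125,77 for degrees 0…7.
Finally multiplying by (1 + 3z)², the product of all factors after the first has coefficients 1,17,118,423,811,800,605,1169 for degrees 0…7.
[z⁷] = 1·1169 + 1·605 + 1·800 + 1·811 + 1·423 + 1·118 = 3926.

3926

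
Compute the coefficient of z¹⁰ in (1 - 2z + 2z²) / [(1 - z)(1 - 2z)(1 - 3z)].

145575

The denominator gives the recurrence a_n = 6a_(n−1) − 11a_(n−2) + 6a_(n−3) for n ≥ 3; the numerator fixes a_0 = 1, a_1 = 4, a_2 = 15.
Iterating: 1, 4, 15, 52, 171, 544, 1695, 5212, 15891, 48184, 145575, so a_10 = 145575.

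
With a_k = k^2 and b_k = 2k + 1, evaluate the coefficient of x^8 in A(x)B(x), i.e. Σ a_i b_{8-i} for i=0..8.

876

This is [x^8] in the product of the two ordinary generating functions.
Σ = 0·17 + 1·15 + 4·13 + 9·11 + 16·9 + 25·7 + 36·5 + 49·3 + 64·1 = 876.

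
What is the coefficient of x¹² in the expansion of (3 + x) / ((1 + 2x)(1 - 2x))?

The denominator gives the recurrence a_n = 4a_(n−2) for n ≥ 2; the numerator fixes a_0 = 3, a_1 = 1.
Iterating: 3, 1, 12, 4, 48, 16, 192, 64, 768, 256, 3072, 1024, 12288, so a_12 = 12288.

12288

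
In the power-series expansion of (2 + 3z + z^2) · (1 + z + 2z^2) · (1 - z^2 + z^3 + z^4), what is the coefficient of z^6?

(2 + 3z + z^2) has coefficients 2,3,1 for degrees 0…2.
(1 + z + 2z^2) has coefficients 1,1,2,0,0,0,0 for degrees 0…6.
Finally multiplying by (1 - z^2 + z^3 + z^4), the product of all factors after the first has coefficients 1,1,1,0,0,3,2 for degrees 0…6.
[z^6] = 2·2 + 3·3 + 1·0 = 13.

13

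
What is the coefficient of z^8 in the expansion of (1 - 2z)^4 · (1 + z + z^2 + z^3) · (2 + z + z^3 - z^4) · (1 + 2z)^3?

-142

(1 - 2z)^4 has coefficients 1,-8,24,-32,16 for degrees 0…4.
(1 + z + z^2 + z^3) has coefficients 1,1,1,1,0,0,0,0,0 for degrees 0…8.
Multiplying by (2 + z + z^3 - z^4) gives running coefficients 2,3,3,4,1,0,0,-1,0 for degrees 0…8.
Finally multiplying by (1 + 2z)^3, the product of all factors after the first has coefficients 2,15,45,74,85,78,44,7,-6 for degrees 0…8.
[z^8] = 1·(-6) − 8·7 + 24·44 − 32·78 + 16·85 = -142.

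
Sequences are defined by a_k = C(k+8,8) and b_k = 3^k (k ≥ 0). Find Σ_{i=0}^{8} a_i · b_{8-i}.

233190

The convolution is the x^8 coefficient of A(x)B(x).
Σ = 1·6561 + 9·2187 + 45·729 + 165·243 + 495·81 + 1287·27 + 3003·9 + 6435·3 + 12870·1 = 233190.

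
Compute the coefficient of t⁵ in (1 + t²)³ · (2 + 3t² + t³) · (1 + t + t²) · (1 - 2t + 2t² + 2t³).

(1 + t²)³ has coefficients 1,0,3,0,3,0 for degrees 0…5.
(2 + 3t² + t³) has coefficients 2,0,3,1,0,0 for degrees 0…5.
Multiplying by (1 + t + t²) gives running coefficients 2,2,5,4,4,1 for degrees 0…5.
Finally multiplying by (1 - 2t + 2t² + 2t³), the product of all factors after the first has coefficients 2,-2,5,2,10,11 for degrees 0…5.
[t⁵] = 1·11 + 3·2 + 3·(-2) = 11.

11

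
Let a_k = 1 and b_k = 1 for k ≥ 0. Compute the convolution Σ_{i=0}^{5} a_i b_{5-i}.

6

This is [x^5] in the product of the two ordinary generating functions.
Σ = 1·1 + 1·1 + 1·1 + 1·1 + 1·1 + 1·1 = 6.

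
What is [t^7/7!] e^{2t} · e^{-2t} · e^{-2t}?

The EGF product rule gives c_7 = Σ_{k_1+k_2+k_3=7} C(7; k_1,k_2,k_3) · ∏ g_i(k_i), where e^{2t} gives (2)^k; e^{-2t} gives (-2)^k; e^{-2t} gives (-2)^k.
g_1(k) for k = 0…7: 1, 2, 4, 8, 16, 32, 64, 128.
g_2(k) for k = 0…7: 1, -2, 4, -8, 16, -32, 64, -128.
g_3(k) for k = 0…7: 1, -2, 4, -8, 16, -32, 64, -128.
First combine the last two factors: h(k) = Σ_j C(k,j)·g_2(j)·g_3(k−j) for k = 0…7: 1, -4, 16, -64, 256, -1024, 4096, -16384.
c_7 = Σ_k C(7,k)·g_1(k)·h(7−k) = 1·1·(-16384) + 7·2·4096 + 21·4·(-1024) + 35·8·256 + 35·16·(-64) + 21·32·16 + 7·64·(-4) + 1·128·1 = −16384 + 57344 − 86016 + 71680 − 35840 + 10752 − 1792 + 128 = -128.

-128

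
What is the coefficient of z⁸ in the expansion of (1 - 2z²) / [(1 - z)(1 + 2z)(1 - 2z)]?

Partial fractions give a closed form: a_n = (1/3)·1^n + (1/6)·(-2)^n + (1/2)·2^n.
At n = 8: a_8 = 171.

171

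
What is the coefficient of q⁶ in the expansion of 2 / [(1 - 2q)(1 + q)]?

86

Partial fractions give a closed form: a_n = (4/3)·2^n + (2/3)·(-1)^n.
At n = 6: a_6 = 86.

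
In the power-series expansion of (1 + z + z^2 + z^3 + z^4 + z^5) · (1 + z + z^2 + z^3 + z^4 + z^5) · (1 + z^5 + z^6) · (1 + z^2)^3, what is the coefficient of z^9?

(1 + z + z^2 + z^3 + z^4 + z^5) has coefficients 1,1,1,1,1,1 for degrees 0…5.
(1 + z + z^2 + z^3 + z^4 + z^5) has coefficients 1,1,1,1,1,1,0,0,0,0 for degrees 0…9.
Multiplying by (1 + z^5 + z^6) gives running coefficients 1,1,1,1,1,2,2,2,2,2 for degrees 0…9.
Finally multiplying by (1 + z^2)^3, the product of all factors after the first has coefficients 1,1,4,4,7,8,9,12,12,15 for degrees 0…9.
[z^9] = 1·15 + 1·12 + 1·12 + 1·9 + 1·8 + 1·7 = 63.

63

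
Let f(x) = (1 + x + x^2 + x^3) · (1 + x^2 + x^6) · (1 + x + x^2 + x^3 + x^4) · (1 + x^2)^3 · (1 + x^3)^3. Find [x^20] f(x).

(1 + x + x^2 + x^3) has coefficients 1,1,1,1 for degrees 0…3.
(1 + x^2 + x^6) has coefficients 1,0,1,0,0,0,1,0,0,0,0,0,0,0,0,0,0,0,0,0,0 for degrees 0…20.
Multiplying by (1 + x + x^2 + x^3 + x^4) gives running coefficients 1,1,2,2,2,1,2,1,1,1,1,0,0,0,0,0,0,0,0,0,0 for degrees 0…20.
Multiplying by (1 + x^2)^3 gives running coefficients 1,1,5,5,11,10,15,11,15,9,12,7,8,4,4,1,1,0,0,0,0 for degrees 0…20.
Finally multiplying by (1 + x^3)^3, the product of all factors after the first has coefficients 1,1,5,8,14,25,33,47,60,70,79,87,85,84,80,67,60,48,36,27,19 for degrees 0…20.
[x^20] = 1·19 + 1·27 + 1·36 + 1·48 = 130.

130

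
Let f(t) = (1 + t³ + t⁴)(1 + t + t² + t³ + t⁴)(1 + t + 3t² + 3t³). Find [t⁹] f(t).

(1 + t³ + t⁴) has coefficients 1,0,0,1,1 for degrees 0…4.
(1 + t + t² + t³ + t⁴) has coefficients 1,1,1,1,1,0,0,0,0,0 for degrees 0…9.
Finally multiplying by (1 + t + 3t² + 3t³), the product of all factors after the first has coefficients 1,2,5,8,8,7,6,3,0,0 for degrees 0…9.
[t⁹] = 1·0 + 1·6 + 1·7 = 13.

13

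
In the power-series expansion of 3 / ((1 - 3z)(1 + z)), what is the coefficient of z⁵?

Partial fractions give a closed form: a_n = (9/4)·3^n + (3/4)·(-1)^n.
At n = 5: a_5 = 546.

546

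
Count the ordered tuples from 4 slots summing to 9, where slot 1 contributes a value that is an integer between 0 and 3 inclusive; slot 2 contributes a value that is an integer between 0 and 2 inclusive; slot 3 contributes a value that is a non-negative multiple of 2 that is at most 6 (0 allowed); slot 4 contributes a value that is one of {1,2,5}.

17

The generating function for the choices is (1 + q + q² + q³)·(1 + q + q²)·(1 + q² + q⁴ + q⁶)·(q + q² + q⁵); the count is [q⁹].
(1 + q + q² + q³) has coefficients 1,1,1,1 for degrees 0…3.
(1 + q + q²) has coefficients 1,1,1,0,0,0,0,0,0,0 for degrees 0…9.
Multiplying by (1 + q² + q⁴ + q⁶) gives running coefficients 1,1,2,1,2,1,2,1,1,0 for degrees 0…9.
Finally multiplying by (q + q² + q⁵), the product of all factors after the first has coefficients 0,1,2,3,3,4,4,5,4,4 for degrees 0…9.
[q⁹] = 1·4 + 1·4 + 1·5 + 1·4 = 17.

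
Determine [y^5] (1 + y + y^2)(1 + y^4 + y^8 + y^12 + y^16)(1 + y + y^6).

2

(1 + y + y^2) has coefficients 1,1,1 for degrees 0…2.
(1 + y^4 + y^8 + y^12 + y^16) has coefficients 1,0,0,0,1,0 for degrees 0…5.
Finally multiplying by (1 + y + y^6), the product of all factors after the first has coefficients 1,1,0,0,1,1 for degrees 0…5.
[y^5] = 1·1 + 1·1 + 1·0 = 2.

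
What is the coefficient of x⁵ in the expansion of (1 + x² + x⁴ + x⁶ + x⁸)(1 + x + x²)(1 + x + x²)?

(1 + x² + x⁴ + x⁶ + x⁸) has coefficients 1,0,1,0,1,0 for degrees 0…5.
(1 + x + x²) has coefficients 1,1,1,0,0,0 for degrees 0…5.
Finally multiplying by (1 + x + x²), the product of all factors after the first has coefficients 1,2,3,2,1,0 for degrees 0…5.
[x⁵] = 1·0 + 1·2 + 1·2 = 4.

4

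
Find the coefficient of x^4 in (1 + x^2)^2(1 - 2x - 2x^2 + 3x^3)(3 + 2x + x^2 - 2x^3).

-7

(1 + x^2)^2 has coefficients 1,0,2,0,1 for degrees 0…4.
(1 - 2x - 2x^2 + 3x^3) has coefficients 1,-2,-2,3,0 for degrees 0…4.
Finally multiplying by (3 + 2x + x^2 - 2x^3), the product of all factors after the first has coefficients 3,-4,-9,1,8 for degrees 0…4.
[x^4] = 1·8 + 2·(-9) + 1·3 = -7.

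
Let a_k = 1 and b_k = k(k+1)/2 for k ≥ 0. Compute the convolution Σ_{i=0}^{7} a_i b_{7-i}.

84

The convolution is the x^7 coefficient of A(x)B(x).
Σ = 1·28 + 1·21 + 1·15 + 1·10 + 1·6 + 1·3 + 1·1 + 1·0 = 84.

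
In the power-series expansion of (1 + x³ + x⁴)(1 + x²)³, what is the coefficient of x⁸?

(1 + x³ + x⁴) has coefficients 1,0,0,1,1 for degrees 0…4.
(1 + x²)³ has coefficients 1,0,3,0,3,0,1,0,0 for degrees 0…8.
[x⁸] = 1·0 + 1·0 + 1·3 = 3.

3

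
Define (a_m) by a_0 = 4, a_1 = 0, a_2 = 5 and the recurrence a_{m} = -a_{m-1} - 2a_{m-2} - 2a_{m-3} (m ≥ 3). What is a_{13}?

The ordinary generating function has denominator 1 + q + 2q^2 + 2q^3.
Iterating the recurrence: a_0,…,a_{13} = 4, 0, 5, -13, 3, 13, 7, -39, -1, 65, 15, -143, -17, 273.

273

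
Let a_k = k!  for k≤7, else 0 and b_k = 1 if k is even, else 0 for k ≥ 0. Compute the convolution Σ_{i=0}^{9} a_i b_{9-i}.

5167

Write out a_i and b_{9-i} for i = 0,…,9 and sum the products.
Σ = 1·0 + 1·1 + 2·0 + 6·1 + 24·0 + 120·1 + 720·0 + 5040·1 + 0·0 + 0·1 = 5167.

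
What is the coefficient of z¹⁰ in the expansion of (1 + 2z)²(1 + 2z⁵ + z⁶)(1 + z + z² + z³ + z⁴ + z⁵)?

27

(1 + 2z)² has coefficients 1,4,4 for degrees 0…2.
(1 + 2z⁵ + z⁶) has coefficients 1,0,0,0,0,2,1,0,0,0,0 for degrees 0…10.
Finally multiplying by (1 + z + z² + z³ + z⁴ + z⁵), the product of all factors after the first has coefficients 1,1,1,1,1,3,3,3,3,3,3 for degrees 0…10.
[z¹⁰] = 1·3 + 4·3 + 4·3 = 27.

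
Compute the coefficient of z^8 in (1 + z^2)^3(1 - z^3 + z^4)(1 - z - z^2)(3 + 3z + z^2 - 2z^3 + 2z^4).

13

(1 + z^2)^3 has coefficients 1,0,3,0,3,0,1 for degrees 0…6.
(1 - z^3 + z^4) has coefficients 1,0,0,-1,1,0,0,0,0 for degrees 0…8.
Multiplying by (1 - z - z^2) gives running coefficients 1,-1,-1,-1,2,0,-1,0,0 for degrees 0…8.
Finally multiplying by (3 + 3z + z^2 - 2z^3 + 2z^4), the product of all factors after the first has coefficients 3,0,-5,-9,6,5,-1,-9,3 for degrees 0…8.
[z^8] = 1·3 + 3·(-1) + 3·6 + 1·(-5) = 13.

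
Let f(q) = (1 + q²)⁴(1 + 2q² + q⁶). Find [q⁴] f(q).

(1 + q²)⁴ has coefficients 1,0,4,0,6 for degrees 0…4.
(1 + 2q² + q⁶) has coefficients 1,0,2,0,0 for degrees 0…4.
[q⁴] = 1·0 + 4·2 + 6·1 = 14.

14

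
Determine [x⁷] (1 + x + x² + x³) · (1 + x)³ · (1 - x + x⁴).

7

(1 + x + x² + x³) has coefficients 1,1,1,1 for degrees 0…3.
(1 + x)³ has coefficients 1,3,3,1,0,0,0,0 for degrees 0…7.
Finally multiplying by (1 - x + x⁴), the product of all factors after the first has coefficients 1,2,0,-2,0,3,3,1 for degrees 0…7.
[x⁷] = 1·1 + 1·3 + 1·3 + 1·0 = 7.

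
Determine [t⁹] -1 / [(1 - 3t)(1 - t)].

Partial fractions give a closed form: a_n = (-3/2)·3^n + (1/2)·1^n.
At n = 9: a_9 = -29524.

-29524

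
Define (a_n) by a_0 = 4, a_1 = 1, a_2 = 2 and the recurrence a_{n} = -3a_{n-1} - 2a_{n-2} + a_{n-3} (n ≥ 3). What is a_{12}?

-521

The ordinary generating function has denominator 1 + 3z + 2z^2 - z^3.
Iterating the recurrence: a_0,…,a_{12} = 4, 1, 2, -4, 9, -17, 29, -44, 57, -54, 4, 153, -521.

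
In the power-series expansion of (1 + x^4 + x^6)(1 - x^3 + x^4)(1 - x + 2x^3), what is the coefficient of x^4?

(1 + x^4 + x^6) has coefficients 1,0,0,0,1 for degrees 0…4.
(1 - x^3 + x^4) has coefficients 1,0,0,-1,1 for degrees 0…4.
Finally multiplying by (1 - x + 2x^3), the product of all factors after the first has coefficients 1,-1,0,1,2 for degrees 0…4.
[x^4] = 1·2 + 1·1 = 3.

3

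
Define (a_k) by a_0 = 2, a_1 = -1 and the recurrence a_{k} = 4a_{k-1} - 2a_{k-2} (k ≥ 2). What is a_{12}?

-1926272

The ordinary generating function has denominator 1 - 4x + 2x^2.
Iterating the recurrence: a_0,…,a_{12} = 2, -1, -8, -30, -104, -356, -1216, -4152, -14176, -48400, -165248, -564192, -1926272.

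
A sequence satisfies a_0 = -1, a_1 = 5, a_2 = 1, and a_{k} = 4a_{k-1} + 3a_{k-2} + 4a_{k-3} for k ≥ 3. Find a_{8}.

42251

The ordinary generating function has denominator 1 - 4z - 3z^2 - 4z^3.
Iterating the recurrence: a_0,…,a_{8} = -1, 5, 1, 15, 83, 381, 1833, 8807, 42251.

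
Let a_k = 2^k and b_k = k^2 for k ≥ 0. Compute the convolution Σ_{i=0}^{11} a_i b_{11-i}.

The convolution is the x^11 coefficient of A(x)B(x).
Σ = 1·121 + 2·100 + 4·81 + 8·64 + 16·49 + 32·36 + 64·25 + 128·16 + 256·9 + 512·4 + 1024·1 + 2048·0 = 12117.

12117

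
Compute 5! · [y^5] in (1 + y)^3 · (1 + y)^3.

720

The EGF product rule gives c_5 = Σ_{k_1+k_2=5} C(5; k_1,k_2) · ∏ g_i(k_i), where (1+y)^3 gives the falling factorial (3)_k; (1+y)^3 gives the falling factorial (3)_k.
g_1(k) for k = 0…5: 1, 3, 6, 6, 0, 0.
g_2(k) for k = 0…5: 1, 3, 6, 6, 0, 0.
c_5 = Σ_k C(5,k)·g_1(k)·g_2(5−k) = 10·6·6 + 10·6·6 = 360 + 360 = 720.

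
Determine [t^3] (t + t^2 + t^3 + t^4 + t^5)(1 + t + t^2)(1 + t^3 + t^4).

(t + t^2 + t^3 + t^4 + t^5) has coefficients 0,1,1,1 for degrees 0…3.
(1 + t + t^2) has coefficients 1,1,1,0 for degrees 0…3.
Finally multiplying by (1 + t^3 + t^4), the product of all factors after the first has coefficients 1,1,1,1 for degrees 0…3.
[t^3] = 1·1 + 1·1 + 1·1 = 3.

3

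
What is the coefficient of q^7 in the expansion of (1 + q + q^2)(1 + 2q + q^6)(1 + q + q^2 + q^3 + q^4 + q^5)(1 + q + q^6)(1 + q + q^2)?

57

(1 + q + q^2) has coefficients 1,1,1 for degrees 0…2.
(1 + 2q + q^6) has coefficients 1,2,0,0,0,0,1,0 for degrees 0…7.
Multiplying by (1 + q + q^2 + q^3 + q^4 + q^5) gives running coefficients 1,3,3,3,3,3,3,1 for degrees 0…7.
Multiplying by (1 + q + q^6) gives running coefficients 1,4,6,6,6,6,7,7 for degrees 0…7.
Finally multiplying by (1 + q + q^2), the product of all factors after the first has coefficients 1,5,11,16,18,18,19,20 for degrees 0…7.
[q^7] = 1·20 + 1·19 + 1·18 = 57.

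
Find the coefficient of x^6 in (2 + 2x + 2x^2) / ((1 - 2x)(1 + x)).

150

The denominator gives the recurrence a_n = a_(n−1) + 2a_(n−2) for n ≥ 3; the numerator fixes a_0 = 2, a_1 = 4, a_2 = 10.
Iterating: 2, 4, 10, 18, 38, 74, 150, so a_6 = 150.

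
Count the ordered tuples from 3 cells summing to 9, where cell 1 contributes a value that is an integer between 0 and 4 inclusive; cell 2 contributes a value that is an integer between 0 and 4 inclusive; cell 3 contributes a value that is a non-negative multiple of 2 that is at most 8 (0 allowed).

The generating function for the choices is (1 + z + z² + z³ + z⁴)·(1 + z + z² + z³ + z⁴)·(1 + z² + z⁴ + z⁶ + z⁸); the count is [z⁹].
(1 + z + z² + z³ + z⁴) has coefficients 1,1,1,1,1 for degrees 0…4.
(1 + z + z² + z³ + z⁴) has coefficients 1,1,1,1,1,0,0,0,0,0 for degrees 0…9.
Finally multiplying by (1 + z² + z⁴ + z⁶ + z⁸), the product of all factors after the first has coefficients 1,1,2,2,3,2,3,2,3,2 for degrees 0…9.
[z⁹] = 1·2 + 1·3 + 1·2 + 1·3 + 1·2 = 12.

12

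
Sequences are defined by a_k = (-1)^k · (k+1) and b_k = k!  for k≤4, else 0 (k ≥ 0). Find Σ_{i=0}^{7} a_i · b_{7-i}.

Write out a_i and b_{7-i} for i = 0,…,7 and sum the products.
Σ = 1·0 − 2·0 + 3·0 − 4·24 + 5·6 − 6·2 + 7·1 − 8·1 = -79.

-79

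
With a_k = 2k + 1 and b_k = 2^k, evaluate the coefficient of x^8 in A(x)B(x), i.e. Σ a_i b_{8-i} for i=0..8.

1515

The convolution is the t^8 coefficient of A(t)B(t).
Σ = 1·256 + 3·128 + 5·64 + 7·32 + 9·16 + 11·8 + 13·4 + 15·2 + 17·1 = 1515.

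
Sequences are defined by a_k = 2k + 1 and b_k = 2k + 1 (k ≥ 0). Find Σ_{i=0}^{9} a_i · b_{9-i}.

670

The convolution is the x^9 coefficient of A(x)B(x).
Σ = 1·19 + 3·17 + 5·15 + 7·13 + 9·11 + 11·9 + 13·7 + 15·5 + 17·3 + 19·1 = 670.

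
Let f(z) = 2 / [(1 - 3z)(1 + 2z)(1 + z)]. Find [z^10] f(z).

Partial fractions give a closed form: a_n = (9/10)·3^n + (8/5)·(-2)^n + (-1/2)·(-1)^n.
At n = 10: a_10 = 54782.

54782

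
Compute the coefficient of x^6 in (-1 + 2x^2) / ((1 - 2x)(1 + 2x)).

The denominator gives the recurrence a_n = 4a_(n−2) for n ≥ 3; the numerator fixes a_0 = -1, a_1 = 0, a_2 = -2.
Iterating: -1, 0, -2, 0, -8, 0, -32, so a_6 = -32.

-32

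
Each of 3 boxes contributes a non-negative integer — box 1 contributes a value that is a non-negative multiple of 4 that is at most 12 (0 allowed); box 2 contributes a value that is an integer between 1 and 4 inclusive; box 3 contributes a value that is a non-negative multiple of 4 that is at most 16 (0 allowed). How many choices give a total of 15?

The generating function for the choices is (1 + x^4 + x^8 + x^12)·(x + x^2 + x^3 + x^4)·(1 + x^4 + x^8 + x^12 + x^16); the count is [x^15].
(1 + x^4 + x^8 + x^12) has coefficients 1,0,0,0,1,0,0,0,1,0,0,0,1 for degrees 0…12.
(x + x^2 + x^3 + x^4) has coefficients 0,1,1,1,1,0,0,0,0,0,0,0,0,0,0,0 for degrees 0…15.
Finally multiplying by (1 + x^4 + x^8 + x^12 + x^16), the product of all factors after the first has coefficients 0,1,1,1,1,1,1,1,1,1,1,1,1,1,1,1 for degrees 0…15.
[x^15] = 1·1 + 1·1 + 1·1 + 1·1 = 4.

4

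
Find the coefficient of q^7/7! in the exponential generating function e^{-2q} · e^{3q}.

The EGF product rule gives c_7 = Σ_{k_1+k_2=7} C(7; k_1,k_2) · ∏ g_i(k_i), where e^{-2q} gives (-2)^k; e^{3q} gives (3)^k.
g_1(k) for k = 0…7: 1, -2, 4, -8, 16, -32, 64, -128.
g_2(k) for k = 0…7: 1, 3, 9, 27, 81, 243, 729, 2187.
c_7 = Σ_k C(7,k)·g_1(k)·g_2(7−k) = 1·1·2187 + 7·(-2)·729 + 21·4·243 + 35·(-8)·81 + 35·16·27 + 21·(-32)·9 + 7·64·3 + 1·(-128)·1 = 2187 − 10206 + 20412 − 22680 + 15120 − 6048 + 1344 − 128 = 1.

1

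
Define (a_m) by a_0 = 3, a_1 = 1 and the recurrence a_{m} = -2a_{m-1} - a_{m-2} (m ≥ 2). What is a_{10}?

The ordinary generating function has denominator 1 + 2z + z^2.
Iterating the recurrence: a_0,…,a_{10} = 3, 1, -5, 9, -13, 17, -21, 25, -29, 33, -37.

-37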